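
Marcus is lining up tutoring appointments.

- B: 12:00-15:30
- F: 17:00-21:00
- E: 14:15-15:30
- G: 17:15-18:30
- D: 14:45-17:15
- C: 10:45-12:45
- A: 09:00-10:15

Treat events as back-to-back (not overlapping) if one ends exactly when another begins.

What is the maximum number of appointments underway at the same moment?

Walk through starts and ends in time order (an end at T is processed before a start at T):
09:00 start A → 1
10:15 end A → 0
10:45 start C → 1
12:00 start B → 2
12:45 end C → 1
14:15 start E → 2
14:45 start D → 3
15:30 end B → 2
15:30 end E → 1
17:00 start F → 2
17:15 end D → 1
17:15 start G → 2
18:30 end G → 1
21:00 end F → 0
Peak is 3, at 14:45 (B, D, E).

3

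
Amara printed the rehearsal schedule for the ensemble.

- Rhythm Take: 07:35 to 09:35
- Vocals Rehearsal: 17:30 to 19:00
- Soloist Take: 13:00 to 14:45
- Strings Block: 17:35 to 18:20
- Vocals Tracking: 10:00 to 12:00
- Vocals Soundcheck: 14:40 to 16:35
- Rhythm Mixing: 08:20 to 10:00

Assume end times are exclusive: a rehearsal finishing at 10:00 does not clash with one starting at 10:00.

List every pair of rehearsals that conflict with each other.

Sorted by start: Rhythm Take, Rhythm Mixing, Vocals Tracking, Soloist Take, Vocals Soundcheck, Vocals Rehearsal, Strings Block.
Rhythm Mixing starts before Rhythm Take ends → Rhythm Take and Rhythm Mixing overlap.
Vocals Tracking starts after Rhythm Take ends — done with Rhythm Take.
Vocals Tracking starts exactly when Rhythm Mixing ends (back-to-back, no overlap) — done with Rhythm Mixing.
Soloist Take starts after Vocals Tracking ends — done with Vocals Tracking.
Vocals Soundcheck starts before Soloist Take ends → Soloist Take and Vocals Soundcheck overlap.
Vocals Rehearsal starts after Soloist Take ends — done with Soloist Take.
Vocals Rehearsal starts after Vocals Soundcheck ends — done with Vocals Soundcheck.
Strings Block starts before Vocals Rehearsal ends → Vocals Rehearsal and Strings Block overlap.

Rhythm Mixing & Rhythm Take, Soloist Take & Vocals Soundcheck, Strings Block & Vocals Rehearsal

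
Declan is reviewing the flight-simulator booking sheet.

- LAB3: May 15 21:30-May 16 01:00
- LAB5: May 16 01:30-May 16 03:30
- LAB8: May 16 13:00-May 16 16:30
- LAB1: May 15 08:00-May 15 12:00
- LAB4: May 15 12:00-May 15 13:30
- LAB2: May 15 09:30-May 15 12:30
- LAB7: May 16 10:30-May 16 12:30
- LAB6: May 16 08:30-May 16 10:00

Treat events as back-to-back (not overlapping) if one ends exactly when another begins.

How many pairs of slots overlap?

2

Sorted by start: LAB1, LAB2, LAB4, LAB3, LAB5, LAB6, LAB7, LAB8.
LAB2 starts before LAB1 ends → LAB1 and LAB2 overlap.
LAB4 starts exactly when LAB1 ends (back-to-back, no overlap), so nothing later overlaps LAB1 either.
LAB4 starts before LAB2 ends → LAB2 and LAB4 overlap.
LAB3 starts after LAB2 ends, so nothing later overlaps LAB2 either.
LAB3 starts after LAB4 ends, so nothing later overlaps LAB4 either.
LAB5 starts after LAB3 ends, so nothing later overlaps LAB3 either.
LAB6 starts after LAB5 ends, so nothing later overlaps LAB5 either.
LAB7 starts after LAB6 ends, so nothing later overlaps LAB6 either.
LAB8 starts after LAB7 ends.
Overlapping pairs: LAB1 & LAB2, LAB2 & LAB4 — 2 in total.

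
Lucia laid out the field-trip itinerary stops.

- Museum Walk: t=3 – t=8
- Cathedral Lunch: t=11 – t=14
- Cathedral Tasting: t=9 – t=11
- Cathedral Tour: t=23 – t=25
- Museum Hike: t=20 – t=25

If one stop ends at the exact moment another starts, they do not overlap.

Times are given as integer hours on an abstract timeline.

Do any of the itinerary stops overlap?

Sorted by start: Museum Walk, Cathedral Tasting, Cathedral Lunch, Museum Hike, Cathedral Tour.
Cathedral Tasting starts after Museum Walk ends, so nothing later overlaps Museum Walk either.
Cathedral Lunch starts exactly when Cathedral Tasting ends (back-to-back, no overlap), so nothing later overlaps Cathedral Tasting either.
Museum Hike starts after Cathedral Lunch ends, so nothing later overlaps Cathedral Lunch either.
Cathedral Tour starts before Museum Hike ends → Museum Hike and Cathedral Tour overlap.
That's a conflict, so the schedule is not conflict-free.

Yes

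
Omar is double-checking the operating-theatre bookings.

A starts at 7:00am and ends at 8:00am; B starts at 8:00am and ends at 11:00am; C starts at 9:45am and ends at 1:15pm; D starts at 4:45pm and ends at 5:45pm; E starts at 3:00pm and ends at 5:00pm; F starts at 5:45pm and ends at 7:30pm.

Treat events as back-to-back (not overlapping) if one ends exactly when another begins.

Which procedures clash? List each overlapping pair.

B & C, D & E

Check each pair: they overlap iff neither finishes before the other starts.
Sorted by start: A, B, C, E, D, F.
B starts exactly when A ends (back-to-back, no overlap) — done with A.
C starts before B ends → B and C overlap.
E starts after B ends — done with B.
E starts after C ends — done with C.
D starts before E ends → E and D overlap.
F starts after E ends.
F starts exactly when D ends (back-to-back, no overlap).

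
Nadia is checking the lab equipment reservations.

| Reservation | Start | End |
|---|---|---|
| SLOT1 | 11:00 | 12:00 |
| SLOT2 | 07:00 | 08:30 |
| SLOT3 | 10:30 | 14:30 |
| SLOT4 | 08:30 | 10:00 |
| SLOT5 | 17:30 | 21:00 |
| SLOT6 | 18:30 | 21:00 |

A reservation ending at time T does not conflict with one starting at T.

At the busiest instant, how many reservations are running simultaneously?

2

Walk through starts and ends in time order (an end at T is processed before a start at T):
07:00 start SLOT2 → 1
08:30 end SLOT2 → 0
08:30 start SLOT4 → 1
10:00 end SLOT4 → 0
10:30 start SLOT3 → 1
11:00 start SLOT1 → 2
12:00 end SLOT1 → 1
14:30 end SLOT3 → 0
17:30 start SLOT5 → 1
18:30 start SLOT6 → 2
21:00 end SLOT5 → 1
21:00 end SLOT6 → 0
Peak is 2, at 11:00 (SLOT1, SLOT3).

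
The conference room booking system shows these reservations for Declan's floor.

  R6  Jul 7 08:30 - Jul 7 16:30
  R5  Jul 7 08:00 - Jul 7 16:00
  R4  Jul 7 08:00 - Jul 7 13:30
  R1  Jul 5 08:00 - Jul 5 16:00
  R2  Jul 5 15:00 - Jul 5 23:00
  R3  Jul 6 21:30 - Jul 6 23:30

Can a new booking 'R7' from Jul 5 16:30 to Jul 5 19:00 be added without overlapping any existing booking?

No — it overlaps R2

R1: ends Jul 5 16:00 at or before R7 starts Jul 5 16:30 → clear.
R2: starts Jul 5 15:00 before R7 ends Jul 5 19:00, and ends Jul 5 23:00 after R7 starts Jul 5 16:30 → overlap.
R3: starts Jul 6 21:30 at or after R7 ends Jul 5 19:00 → clear.
R4: starts Jul 7 08:00 at or after R7 ends Jul 5 19:00 → clear.
R5: starts Jul 7 08:00 at or after R7 ends Jul 5 19:00 → clear.
R6: starts Jul 7 08:30 at or after R7 ends Jul 5 19:00 → clear.
R7 overlaps R2.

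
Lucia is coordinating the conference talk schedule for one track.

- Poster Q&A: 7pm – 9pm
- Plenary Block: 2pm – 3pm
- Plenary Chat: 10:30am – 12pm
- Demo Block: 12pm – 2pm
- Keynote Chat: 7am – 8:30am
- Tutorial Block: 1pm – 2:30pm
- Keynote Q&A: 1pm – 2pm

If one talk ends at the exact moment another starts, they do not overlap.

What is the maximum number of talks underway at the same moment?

Sort all start/end points and keep a running count:
7am start Keynote Chat → 1
8:30am end Keynote Chat → 0
10:30am start Plenary Chat → 1
12pm end Plenary Chat → 0
12pm start Demo Block → 1
1pm start Keynote Q&A → 2
1pm start Tutorial Block → 3
2pm end Demo Block → 2
2pm end Keynote Q&A → 1
2pm start Plenary Block → 2
2:30pm end Tutorial Block → 1
3pm end Plenary Block → 0
7pm start Poster Q&A → 1
9pm end Poster Q&A → 0
Peak is 3, at 1pm (Demo Block, Keynote Q&A, Tutorial Block).

3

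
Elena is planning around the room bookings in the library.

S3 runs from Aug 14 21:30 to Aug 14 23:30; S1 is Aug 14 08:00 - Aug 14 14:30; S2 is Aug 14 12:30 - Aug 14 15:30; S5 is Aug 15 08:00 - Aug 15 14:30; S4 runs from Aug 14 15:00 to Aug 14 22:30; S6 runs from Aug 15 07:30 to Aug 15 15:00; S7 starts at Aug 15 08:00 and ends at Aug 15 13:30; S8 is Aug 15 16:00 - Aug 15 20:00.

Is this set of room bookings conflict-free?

Sorted by start: S1, S2, S4, S3, S6, S5, S7, S8.
S2 starts before S1 ends → S1 and S2 overlap.
That's a conflict, so the schedule is not conflict-free.

No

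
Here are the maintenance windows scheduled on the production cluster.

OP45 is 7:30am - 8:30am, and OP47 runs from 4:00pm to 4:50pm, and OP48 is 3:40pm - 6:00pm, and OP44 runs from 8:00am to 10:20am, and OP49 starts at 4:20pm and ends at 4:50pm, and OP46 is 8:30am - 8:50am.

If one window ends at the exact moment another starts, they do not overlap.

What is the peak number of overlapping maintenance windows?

3

Sweep the timeline, counting +1 at each start and −1 at each end (ends before starts at a tie):
7:30am start OP45 → 1
8:00am start OP44 → 2
8:30am end OP45 → 1
8:30am start OP46 → 2
8:50am end OP46 → 1
10:20am end OP44 → 0
3:40pm start OP48 → 1
4:00pm start OP47 → 2
4:20pm start OP49 → 3
4:50pm end OP47 → 2
4:50pm end OP49 → 1
6:00pm end OP48 → 0
Peak is 3, at 4:20pm (OP47, OP48, OP49).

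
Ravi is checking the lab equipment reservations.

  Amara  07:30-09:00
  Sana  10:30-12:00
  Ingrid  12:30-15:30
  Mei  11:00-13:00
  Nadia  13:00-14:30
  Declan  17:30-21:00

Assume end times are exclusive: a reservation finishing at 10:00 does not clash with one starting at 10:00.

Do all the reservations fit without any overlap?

Two intervals overlap when each starts before the other ends.
Sorted by start: Amara, Sana, Mei, Ingrid, Nadia, Declan.
Sana starts after Amara ends; Amara is clear from here.
Mei starts before Sana ends → Sana and Mei overlap.
That's a conflict, so the schedule is not conflict-free.

No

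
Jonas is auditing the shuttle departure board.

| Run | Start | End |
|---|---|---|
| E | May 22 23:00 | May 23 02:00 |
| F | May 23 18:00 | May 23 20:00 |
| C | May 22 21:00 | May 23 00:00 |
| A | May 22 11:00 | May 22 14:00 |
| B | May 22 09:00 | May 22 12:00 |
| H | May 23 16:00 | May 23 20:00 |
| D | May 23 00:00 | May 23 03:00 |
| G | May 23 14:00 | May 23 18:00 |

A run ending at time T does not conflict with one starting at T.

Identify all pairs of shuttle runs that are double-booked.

Sorted by start: B, A, C, E, D, G, H, F.
A starts before B ends → B and A overlap.
C starts after B ends; B is clear from here.
C starts after A ends; A is clear from here.
E starts before C ends → C and E overlap.
D starts exactly when C ends (back-to-back, no overlap); C is clear from here.
D starts before E ends → E and D overlap.
G starts after E ends; E is clear from here.
G starts after D ends; D is clear from here.
H starts before G ends → G and H overlap.
F starts exactly when G ends (back-to-back, no overlap).
F starts before H ends → H and F overlap.

A & B, C & E, D & E, F & H, G & H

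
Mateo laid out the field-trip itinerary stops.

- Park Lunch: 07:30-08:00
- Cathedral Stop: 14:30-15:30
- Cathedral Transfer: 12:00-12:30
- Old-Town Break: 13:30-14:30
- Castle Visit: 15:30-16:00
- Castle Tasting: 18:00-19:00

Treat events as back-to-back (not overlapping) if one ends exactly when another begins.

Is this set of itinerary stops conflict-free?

Yes

Sorted by start: Park Lunch, Cathedral Transfer, Old-Town Break, Cathedral Stop, Castle Visit, Castle Tasting.
Cathedral Transfer starts after Park Lunch ends; Park Lunch is clear from here.
Old-Town Break starts after Cathedral Transfer ends; Cathedral Transfer is clear from here.
Cathedral Stop starts exactly when Old-Town Break ends (back-to-back, no overlap); Old-Town Break is clear from here.
Castle Visit starts exactly when Cathedral Stop ends (back-to-back, no overlap); Cathedral Stop is clear from here.
Castle Tasting starts after Castle Visit ends.
Every pair is clear; the schedule has no overlaps.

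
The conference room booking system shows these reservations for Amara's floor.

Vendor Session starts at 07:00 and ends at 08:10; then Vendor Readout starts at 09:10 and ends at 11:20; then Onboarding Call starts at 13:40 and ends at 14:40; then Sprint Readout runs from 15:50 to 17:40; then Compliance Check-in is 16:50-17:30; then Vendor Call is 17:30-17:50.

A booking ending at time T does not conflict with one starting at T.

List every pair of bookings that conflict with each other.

Sorted by start: Vendor Session, Vendor Readout, Onboarding Call, Sprint Readout, Compliance Check-in, Vendor Call.
Vendor Readout starts after Vendor Session ends, so nothing later overlaps Vendor Session either.
Onboarding Call starts after Vendor Readout ends, so nothing later overlaps Vendor Readout either.
Sprint Readout starts after Onboarding Call ends, so nothing later overlaps Onboarding Call either.
Compliance Check-in starts before Sprint Readout ends → Sprint Readout and Compliance Check-in overlap.
Vendor Call starts before Sprint Readout ends → Sprint Readout and Vendor Call overlap.
Vendor Call starts exactly when Compliance Check-in ends (back-to-back, no overlap).

Compliance Check-in & Sprint Readout, Sprint Readout & Vendor Call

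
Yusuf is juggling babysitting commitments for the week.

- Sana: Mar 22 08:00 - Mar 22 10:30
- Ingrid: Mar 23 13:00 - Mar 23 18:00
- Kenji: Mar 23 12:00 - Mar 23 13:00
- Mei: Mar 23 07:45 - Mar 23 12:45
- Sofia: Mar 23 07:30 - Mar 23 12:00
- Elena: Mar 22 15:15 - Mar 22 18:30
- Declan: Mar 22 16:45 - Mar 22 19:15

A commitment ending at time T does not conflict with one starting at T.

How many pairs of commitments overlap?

3

Sorted by start: Sana, Elena, Declan, Sofia, Mei, Kenji, Ingrid.
Elena starts after Sana ends — done with Sana.
Declan starts before Elena ends → Elena and Declan overlap.
Sofia starts after Elena ends — done with Elena.
Sofia starts after Declan ends — done with Declan.
Mei starts before Sofia ends → Sofia and Mei overlap.
Kenji starts exactly when Sofia ends (back-to-back, no overlap) — done with Sofia.
Kenji starts before Mei ends → Mei and Kenji overlap.
Ingrid starts after Mei ends.
Ingrid starts exactly when Kenji ends (back-to-back, no overlap).
Overlapping pairs: Declan & Elena, Kenji & Mei, Mei & Sofia — 3 in total.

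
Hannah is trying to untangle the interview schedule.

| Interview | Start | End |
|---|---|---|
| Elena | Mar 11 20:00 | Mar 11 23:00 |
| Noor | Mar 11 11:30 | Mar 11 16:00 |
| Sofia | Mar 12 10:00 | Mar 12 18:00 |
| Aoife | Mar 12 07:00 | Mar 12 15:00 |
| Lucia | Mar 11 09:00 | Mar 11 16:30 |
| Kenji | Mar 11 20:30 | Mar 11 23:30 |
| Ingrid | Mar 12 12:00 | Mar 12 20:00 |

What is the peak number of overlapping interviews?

Walk through starts and ends in time order (an end at T is processed before a start at T):
Mar 11 09:00 start Lucia → 1
Mar 11 11:30 start Noor → 2
Mar 11 16:00 end Noor → 1
Mar 11 16:30 end Lucia → 0
Mar 11 20:00 start Elena → 1
Mar 11 20:30 start Kenji → 2
Mar 11 23:00 end Elena → 1
Mar 11 23:30 end Kenji → 0
Mar 12 07:00 start Aoife → 1
Mar 12 10:00 start Sofia → 2
Mar 12 12:00 start Ingrid → 3
Mar 12 15:00 end Aoife → 2
Mar 12 18:00 end Sofia → 1
Mar 12 20:00 end Ingrid → 0
Peak is 3, at Mar 12 12:00 (Aoife, Ingrid, Sofia).

3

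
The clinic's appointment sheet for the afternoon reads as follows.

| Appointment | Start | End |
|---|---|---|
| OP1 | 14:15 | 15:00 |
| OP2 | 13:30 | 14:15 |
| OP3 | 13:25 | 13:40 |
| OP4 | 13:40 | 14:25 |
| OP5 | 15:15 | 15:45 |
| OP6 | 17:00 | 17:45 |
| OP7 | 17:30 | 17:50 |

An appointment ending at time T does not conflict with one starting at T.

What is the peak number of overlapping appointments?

2

Sweep the timeline, counting +1 at each start and −1 at each end (ends before starts at a tie):
13:25 start OP3 → 1
13:30 start OP2 → 2
13:40 end OP3 → 1
13:40 start OP4 → 2
14:15 end OP2 → 1
14:15 start OP1 → 2
14:25 end OP4 → 1
15:00 end OP1 → 0
15:15 start OP5 → 1
15:45 end OP5 → 0
17:00 start OP6 → 1
17:30 start OP7 → 2
17:45 end OP6 → 1
17:50 end OP7 → 0
Peak is 2, at 13:30 (OP2, OP3).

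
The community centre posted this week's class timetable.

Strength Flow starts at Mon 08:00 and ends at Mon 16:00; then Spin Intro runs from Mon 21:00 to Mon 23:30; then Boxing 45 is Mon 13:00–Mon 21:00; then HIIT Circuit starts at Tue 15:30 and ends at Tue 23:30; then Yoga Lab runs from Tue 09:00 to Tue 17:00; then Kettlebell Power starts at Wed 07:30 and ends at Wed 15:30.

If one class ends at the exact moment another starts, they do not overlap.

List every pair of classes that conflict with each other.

Boxing 45 & Strength Flow, HIIT Circuit & Yoga Lab

Sorted by start: Strength Flow, Boxing 45, Spin Intro, Yoga Lab, HIIT Circuit, Kettlebell Power.
Boxing 45 starts before Strength Flow ends → Strength Flow and Boxing 45 overlap.
Spin Intro starts after Strength Flow ends; Strength Flow is clear from here.
Spin Intro starts exactly when Boxing 45 ends (back-to-back, no overlap); Boxing 45 is clear from here.
Yoga Lab starts after Spin Intro ends; Spin Intro is clear from here.
HIIT Circuit starts before Yoga Lab ends → Yoga Lab and HIIT Circuit overlap.
Kettlebell Power starts after Yoga Lab ends.
Kettlebell Power starts after HIIT Circuit ends.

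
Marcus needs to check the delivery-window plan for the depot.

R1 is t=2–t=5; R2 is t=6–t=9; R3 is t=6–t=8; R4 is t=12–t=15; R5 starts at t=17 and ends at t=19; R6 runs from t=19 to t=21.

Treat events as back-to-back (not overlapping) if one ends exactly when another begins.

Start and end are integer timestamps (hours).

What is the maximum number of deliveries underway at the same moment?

2

Sort all start/end points and keep a running count:
t=2 start R1 → 1
t=5 end R1 → 0
t=6 start R2 → 1
t=6 start R3 → 2
t=8 end R3 → 1
t=9 end R2 → 0
t=12 start R4 → 1
t=15 end R4 → 0
t=17 start R5 → 1
t=19 end R5 → 0
t=19 start R6 → 1
t=21 end R6 → 0
Peak is 2, at t=6 (R2, R3).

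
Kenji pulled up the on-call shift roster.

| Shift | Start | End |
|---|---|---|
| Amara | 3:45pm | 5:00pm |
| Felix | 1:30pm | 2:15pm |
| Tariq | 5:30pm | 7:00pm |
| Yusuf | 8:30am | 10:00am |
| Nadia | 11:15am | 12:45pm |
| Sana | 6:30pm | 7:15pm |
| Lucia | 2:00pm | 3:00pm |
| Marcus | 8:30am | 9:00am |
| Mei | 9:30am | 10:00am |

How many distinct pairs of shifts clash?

4

Two intervals overlap when each starts before the other ends.
Sorted by start: Marcus, Yusuf, Mei, Nadia, Felix, Lucia, Amara, Tariq, Sana.
Yusuf starts before Marcus ends → Marcus and Yusuf overlap.
Mei starts after Marcus ends — done with Marcus.
Mei starts before Yusuf ends → Yusuf and Mei overlap.
Nadia starts after Yusuf ends — done with Yusuf.
Nadia starts after Mei ends — done with Mei.
Felix starts after Nadia ends — done with Nadia.
Lucia starts before Felix ends → Felix and Lucia overlap.
Amara starts after Felix ends — done with Felix.
Amara starts after Lucia ends — done with Lucia.
Tariq starts after Amara ends — done with Amara.
Sana starts before Tariq ends → Tariq and Sana overlap.
Overlapping pairs: Felix & Lucia, Marcus & Yusuf, Mei & Yusuf, Sana & Tariq — 4 in total.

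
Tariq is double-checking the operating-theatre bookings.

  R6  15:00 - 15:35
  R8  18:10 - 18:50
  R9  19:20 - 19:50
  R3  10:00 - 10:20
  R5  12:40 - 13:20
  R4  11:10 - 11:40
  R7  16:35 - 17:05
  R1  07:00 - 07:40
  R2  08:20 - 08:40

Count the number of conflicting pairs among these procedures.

0

Two intervals overlap when each starts before the other ends.
Sorted by start: R1, R2, R3, R4, R5, R6, R7, R8, R9.
R2 starts after R1 ends; R1 is clear from here.
R3 starts after R2 ends; R2 is clear from here.
R4 starts after R3 ends; R3 is clear from here.
R5 starts after R4 ends; R4 is clear from here.
R6 starts after R5 ends; R5 is clear from here.
R7 starts after R6 ends; R6 is clear from here.
R8 starts after R7 ends; R7 is clear from here.
R9 starts after R8 ends.
No pair overlaps.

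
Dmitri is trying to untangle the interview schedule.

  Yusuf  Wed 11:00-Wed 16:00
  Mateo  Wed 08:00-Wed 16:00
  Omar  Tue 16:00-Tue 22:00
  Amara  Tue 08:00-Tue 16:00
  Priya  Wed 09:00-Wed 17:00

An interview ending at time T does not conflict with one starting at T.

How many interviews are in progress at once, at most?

Sweep the timeline, counting +1 at each start and −1 at each end (ends before starts at a tie):
Tue 08:00 start Amara → 1
Tue 16:00 end Amara → 0
Tue 16:00 start Omar → 1
Tue 22:00 end Omar → 0
Wed 08:00 start Mateo → 1
Wed 09:00 start Priya → 2
Wed 11:00 start Yusuf → 3
Wed 16:00 end Mateo → 2
Wed 16:00 end Yusuf → 1
Wed 17:00 end Priya → 0
Peak is 3, at Wed 11:00 (Mateo, Priya, Yusuf).

3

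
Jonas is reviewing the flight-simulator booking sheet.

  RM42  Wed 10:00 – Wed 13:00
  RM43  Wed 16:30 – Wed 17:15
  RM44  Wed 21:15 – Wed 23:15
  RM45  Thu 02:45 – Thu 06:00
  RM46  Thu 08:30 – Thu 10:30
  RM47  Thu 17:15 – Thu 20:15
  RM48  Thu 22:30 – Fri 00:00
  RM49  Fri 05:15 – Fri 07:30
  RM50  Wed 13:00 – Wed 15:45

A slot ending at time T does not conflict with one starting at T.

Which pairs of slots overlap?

Sorted by start: RM42, RM50, RM43, RM44, RM45, RM46, RM47, RM48, RM49.
RM50 starts exactly when RM42 ends (back-to-back, no overlap) — done with RM42.
RM43 starts after RM50 ends — done with RM50.
RM44 starts after RM43 ends — done with RM43.
RM45 starts after RM44 ends — done with RM44.
RM46 starts after RM45 ends — done with RM45.
RM47 starts after RM46 ends — done with RM46.
RM48 starts after RM47 ends — done with RM47.
RM49 starts after RM48 ends.

no overlapping pairs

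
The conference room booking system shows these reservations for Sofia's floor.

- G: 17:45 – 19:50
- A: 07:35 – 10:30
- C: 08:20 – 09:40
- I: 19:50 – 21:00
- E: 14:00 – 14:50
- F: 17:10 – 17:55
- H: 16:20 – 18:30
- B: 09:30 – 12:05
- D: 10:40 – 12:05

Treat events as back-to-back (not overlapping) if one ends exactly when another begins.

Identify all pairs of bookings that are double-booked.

A & B, A & C, B & C, B & D, F & G, F & H, G & H

Sorted by start: A, C, B, D, E, H, F, G, I.
C starts before A ends → A and C overlap.
B starts before A ends → A and B overlap.
D starts after A ends, so nothing later overlaps A either.
B starts before C ends → C and B overlap.
D starts after C ends, so nothing later overlaps C either.
D starts before B ends → B and D overlap.
E starts after B ends, so nothing later overlaps B either.
E starts after D ends, so nothing later overlaps D either.
H starts after E ends, so nothing later overlaps E either.
F starts before H ends → H and F overlap.
G starts before H ends → H and G overlap.
I starts after H ends.
G starts before F ends → F and G overlap.
I starts after F ends.
I starts exactly when G ends (back-to-back, no overlap).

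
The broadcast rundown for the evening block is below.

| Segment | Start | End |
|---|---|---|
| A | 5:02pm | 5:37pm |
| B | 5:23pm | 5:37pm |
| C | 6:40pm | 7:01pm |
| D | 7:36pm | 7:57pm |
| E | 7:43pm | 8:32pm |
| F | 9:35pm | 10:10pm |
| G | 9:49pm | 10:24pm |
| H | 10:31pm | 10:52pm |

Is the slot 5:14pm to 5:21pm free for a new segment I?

A: starts 5:02pm before I ends 5:21pm, and ends 5:37pm after I starts 5:14pm → overlap.
B: starts 5:23pm at or after I ends 5:21pm → clear.
C: starts 6:40pm at or after I ends 5:21pm → clear.
D: starts 7:36pm at or after I ends 5:21pm → clear.
E: starts 7:43pm at or after I ends 5:21pm → clear.
F: starts 9:35pm at or after I ends 5:21pm → clear.
G: starts 9:49pm at or after I ends 5:21pm → clear.
H: starts 10:31pm at or after I ends 5:21pm → clear.
I overlaps A.

No — it overlaps A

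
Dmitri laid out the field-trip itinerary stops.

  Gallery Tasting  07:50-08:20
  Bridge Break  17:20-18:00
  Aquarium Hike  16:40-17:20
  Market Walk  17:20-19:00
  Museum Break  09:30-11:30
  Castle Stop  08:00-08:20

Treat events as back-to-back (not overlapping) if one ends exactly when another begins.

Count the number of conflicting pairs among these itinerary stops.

2

Sorted by start: Gallery Tasting, Castle Stop, Museum Break, Aquarium Hike, Bridge Break, Market Walk.
Castle Stop starts before Gallery Tasting ends → Gallery Tasting and Castle Stop overlap.
Museum Break starts after Gallery Tasting ends, so Gallery Tasting has no further overlaps.
Museum Break starts after Castle Stop ends, so Castle Stop has no further overlaps.
Aquarium Hike starts after Museum Break ends, so Museum Break has no further overlaps.
Bridge Break starts exactly when Aquarium Hike ends (back-to-back, no overlap), so Aquarium Hike has no further overlaps.
Market Walk starts before Bridge Break ends → Bridge Break and Market Walk overlap.
Overlapping pairs: Bridge Break & Market Walk, Castle Stop & Gallery Tasting — 2 in total.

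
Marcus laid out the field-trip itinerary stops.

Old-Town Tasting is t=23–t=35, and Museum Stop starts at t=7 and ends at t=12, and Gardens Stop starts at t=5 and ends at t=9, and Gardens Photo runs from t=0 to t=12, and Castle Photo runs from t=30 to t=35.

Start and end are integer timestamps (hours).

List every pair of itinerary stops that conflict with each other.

Castle Photo & Old-Town Tasting, Gardens Photo & Gardens Stop, Gardens Photo & Museum Stop, Gardens Stop & Museum Stop

Two intervals overlap when each starts before the other ends.
Sorted by start: Gardens Photo, Gardens Stop, Museum Stop, Old-Town Tasting, Castle Photo.
Gardens Stop starts before Gardens Photo ends → Gardens Photo and Gardens Stop overlap.
Museum Stop starts before Gardens Photo ends → Gardens Photo and Museum Stop overlap.
Old-Town Tasting starts after Gardens Photo ends, so Gardens Photo has no further overlaps.
Museum Stop starts before Gardens Stop ends → Gardens Stop and Museum Stop overlap.
Old-Town Tasting starts after Gardens Stop ends, so Gardens Stop has no further overlaps.
Old-Town Tasting starts after Museum Stop ends, so Museum Stop has no further overlaps.
Castle Photo starts before Old-Town Tasting ends → Old-Town Tasting and Castle Photo overlap.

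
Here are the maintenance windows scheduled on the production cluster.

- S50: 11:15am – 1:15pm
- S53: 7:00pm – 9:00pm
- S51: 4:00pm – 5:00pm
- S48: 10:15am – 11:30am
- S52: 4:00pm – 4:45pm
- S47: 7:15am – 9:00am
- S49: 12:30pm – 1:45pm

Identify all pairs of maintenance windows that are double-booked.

Sorted by start: S47, S48, S50, S49, S51, S52, S53.
S48 starts after S47 ends; S47 is clear from here.
S50 starts before S48 ends → S48 and S50 overlap.
S49 starts after S48 ends; S48 is clear from here.
S49 starts before S50 ends → S50 and S49 overlap.
S51 starts after S50 ends; S50 is clear from here.
S51 starts after S49 ends; S49 is clear from here.
S52 starts before S51 ends → S51 and S52 overlap.
S53 starts after S51 ends.
S53 starts after S52 ends.

S48 & S50, S49 & S50, S51 & S52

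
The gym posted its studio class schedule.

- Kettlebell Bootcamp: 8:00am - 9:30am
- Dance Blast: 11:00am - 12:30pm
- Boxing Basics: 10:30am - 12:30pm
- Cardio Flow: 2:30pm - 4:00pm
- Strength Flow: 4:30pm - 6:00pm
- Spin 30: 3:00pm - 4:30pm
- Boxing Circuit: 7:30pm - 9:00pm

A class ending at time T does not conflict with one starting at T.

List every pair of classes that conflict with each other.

Boxing Basics & Dance Blast, Cardio Flow & Spin 30

Check each pair: they overlap iff neither finishes before the other starts.
Sorted by start: Kettlebell Bootcamp, Boxing Basics, Dance Blast, Cardio Flow, Spin 30, Strength Flow, Boxing Circuit.
Boxing Basics starts after Kettlebell Bootcamp ends, so Kettlebell Bootcamp has no further overlaps.
Dance Blast starts before Boxing Basics ends → Boxing Basics and Dance Blast overlap.
Cardio Flow starts after Boxing Basics ends, so Boxing Basics has no further overlaps.
Cardio Flow starts after Dance Blast ends, so Dance Blast has no further overlaps.
Spin 30 starts before Cardio Flow ends → Cardio Flow and Spin 30 overlap.
Strength Flow starts after Cardio Flow ends, so Cardio Flow has no further overlaps.
Strength Flow starts exactly when Spin 30 ends (back-to-back, no overlap), so Spin 30 has no further overlaps.
Boxing Circuit starts after Strength Flow ends.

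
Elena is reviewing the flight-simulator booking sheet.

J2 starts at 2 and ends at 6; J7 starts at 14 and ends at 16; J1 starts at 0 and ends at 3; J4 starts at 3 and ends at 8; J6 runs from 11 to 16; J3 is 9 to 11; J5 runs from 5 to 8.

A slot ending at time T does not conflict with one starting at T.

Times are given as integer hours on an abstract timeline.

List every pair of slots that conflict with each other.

Check each pair: they overlap iff neither finishes before the other starts.
Sorted by start: J1, J2, J4, J5, J3, J6, J7.
J2 starts before J1 ends → J1 and J2 overlap.
J4 starts exactly when J1 ends (back-to-back, no overlap), so nothing later overlaps J1 either.
J4 starts before J2 ends → J2 and J4 overlap.
J5 starts before J2 ends → J2 and J5 overlap.
J3 starts after J2 ends, so nothing later overlaps J2 either.
J5 starts before J4 ends → J4 and J5 overlap.
J3 starts after J4 ends, so nothing later overlaps J4 either.
J3 starts after J5 ends, so nothing later overlaps J5 either.
J6 starts exactly when J3 ends (back-to-back, no overlap), so nothing later overlaps J3 either.
J7 starts before J6 ends → J6 and J7 overlap.

J1 & J2, J2 & J4, J2 & J5, J4 & J5, J6 & J7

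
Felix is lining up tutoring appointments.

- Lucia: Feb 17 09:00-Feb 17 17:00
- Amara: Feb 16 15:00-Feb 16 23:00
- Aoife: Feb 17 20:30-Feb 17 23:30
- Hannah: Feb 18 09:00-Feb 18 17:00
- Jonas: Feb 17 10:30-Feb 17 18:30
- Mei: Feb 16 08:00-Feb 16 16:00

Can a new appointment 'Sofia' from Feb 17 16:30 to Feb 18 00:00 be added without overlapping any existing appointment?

No — it overlaps Aoife, Jonas, Lucia

Mei: ends Feb 16 16:00 at or before Sofia starts Feb 17 16:30 → clear.
Amara: ends Feb 16 23:00 at or before Sofia starts Feb 17 16:30 → clear.
Lucia: starts Feb 17 09:00 before Sofia ends Feb 18 00:00, and ends Feb 17 17:00 after Sofia starts Feb 17 16:30 → overlap.
Jonas: starts Feb 17 10:30 before Sofia ends Feb 18 00:00, and ends Feb 17 18:30 after Sofia starts Feb 17 16:30 → overlap.
Aoife: starts Feb 17 20:30 before Sofia ends Feb 18 00:00, and ends Feb 17 23:30 after Sofia starts Feb 17 16:30 → overlap.
Hannah: starts Feb 18 09:00 at or after Sofia ends Feb 18 00:00 → clear.
Sofia overlaps Jonas, Aoife, Lucia.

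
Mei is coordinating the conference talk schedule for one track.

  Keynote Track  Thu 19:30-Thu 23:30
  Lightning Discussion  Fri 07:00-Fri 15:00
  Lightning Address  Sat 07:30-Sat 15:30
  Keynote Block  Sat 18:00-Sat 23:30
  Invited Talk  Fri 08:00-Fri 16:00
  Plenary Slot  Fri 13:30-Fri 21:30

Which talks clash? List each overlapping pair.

Invited Talk & Lightning Discussion, Invited Talk & Plenary Slot, Lightning Discussion & Plenary Slot

Two intervals overlap when each starts before the other ends.
Sorted by start: Keynote Track, Lightning Discussion, Invited Talk, Plenary Slot, Lightning Address, Keynote Block.
Lightning Discussion starts after Keynote Track ends — done with Keynote Track.
Invited Talk starts before Lightning Discussion ends → Lightning Discussion and Invited Talk overlap.
Plenary Slot starts before Lightning Discussion ends → Lightning Discussion and Plenary Slot overlap.
Lightning Address starts after Lightning Discussion ends — done with Lightning Discussion.
Plenary Slot starts before Invited Talk ends → Invited Talk and Plenary Slot overlap.
Lightning Address starts after Invited Talk ends — done with Invited Talk.
Lightning Address starts after Plenary Slot ends — done with Plenary Slot.
Keynote Block starts after Lightning Address ends.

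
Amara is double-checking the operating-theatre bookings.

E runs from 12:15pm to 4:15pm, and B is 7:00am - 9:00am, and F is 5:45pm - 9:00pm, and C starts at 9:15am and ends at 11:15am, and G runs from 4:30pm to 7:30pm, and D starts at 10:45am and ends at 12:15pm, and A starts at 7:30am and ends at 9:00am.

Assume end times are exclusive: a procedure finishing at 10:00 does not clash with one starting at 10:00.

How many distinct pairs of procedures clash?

Sorted by start: B, A, C, D, E, G, F.
A starts before B ends → B and A overlap.
C starts after B ends, so nothing later overlaps B either.
C starts after A ends, so nothing later overlaps A either.
D starts before C ends → C and D overlap.
E starts after C ends, so nothing later overlaps C either.
E starts exactly when D ends (back-to-back, no overlap), so nothing later overlaps D either.
G starts after E ends, so nothing later overlaps E either.
F starts before G ends → G and F overlap.
Overlapping pairs: A & B, C & D, F & G — 3 in total.

3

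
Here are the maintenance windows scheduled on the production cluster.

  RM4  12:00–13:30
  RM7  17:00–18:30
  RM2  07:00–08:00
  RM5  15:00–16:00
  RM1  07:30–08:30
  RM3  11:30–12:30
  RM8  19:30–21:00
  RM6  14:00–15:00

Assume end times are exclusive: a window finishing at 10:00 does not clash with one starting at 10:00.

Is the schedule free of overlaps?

Sorted by start: RM2, RM1, RM3, RM4, RM6, RM5, RM7, RM8.
RM1 starts before RM2 ends → RM2 and RM1 overlap.
That's a conflict, so the schedule is not conflict-free.

No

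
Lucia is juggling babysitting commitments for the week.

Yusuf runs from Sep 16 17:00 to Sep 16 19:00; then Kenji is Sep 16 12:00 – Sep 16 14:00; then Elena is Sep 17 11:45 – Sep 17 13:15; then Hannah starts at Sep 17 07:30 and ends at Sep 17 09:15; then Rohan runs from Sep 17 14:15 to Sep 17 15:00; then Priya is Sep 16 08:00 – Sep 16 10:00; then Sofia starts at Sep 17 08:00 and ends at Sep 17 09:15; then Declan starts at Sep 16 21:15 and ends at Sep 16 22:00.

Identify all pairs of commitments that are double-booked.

Sorted by start: Priya, Kenji, Yusuf, Declan, Hannah, Sofia, Elena, Rohan.
Kenji starts after Priya ends — done with Priya.
Yusuf starts after Kenji ends — done with Kenji.
Declan starts after Yusuf ends — done with Yusuf.
Hannah starts after Declan ends — done with Declan.
Sofia starts before Hannah ends → Hannah and Sofia overlap.
Elena starts after Hannah ends — done with Hannah.
Elena starts after Sofia ends — done with Sofia.
Rohan starts after Elena ends.

Hannah & Sofia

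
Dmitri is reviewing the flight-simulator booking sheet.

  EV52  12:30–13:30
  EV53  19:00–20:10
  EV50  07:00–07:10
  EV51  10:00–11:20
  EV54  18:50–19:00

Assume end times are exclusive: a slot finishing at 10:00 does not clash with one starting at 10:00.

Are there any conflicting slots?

No

Sorted by start: EV50, EV51, EV52, EV54, EV53.
EV51 starts after EV50 ends, so nothing later overlaps EV50 either.
EV52 starts after EV51 ends, so nothing later overlaps EV51 either.
EV54 starts after EV52 ends, so nothing later overlaps EV52 either.
EV53 starts exactly when EV54 ends (back-to-back, no overlap).
Every pair is clear; the schedule has no overlaps.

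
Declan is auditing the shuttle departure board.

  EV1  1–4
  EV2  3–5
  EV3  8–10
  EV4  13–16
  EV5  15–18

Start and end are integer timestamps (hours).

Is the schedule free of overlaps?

Check each pair: they overlap iff neither finishes before the other starts.
Sorted by start: EV1, EV2, EV3, EV4, EV5.
EV2 starts before EV1 ends → EV1 and EV2 overlap.
That's a conflict, so the schedule is not conflict-free.

No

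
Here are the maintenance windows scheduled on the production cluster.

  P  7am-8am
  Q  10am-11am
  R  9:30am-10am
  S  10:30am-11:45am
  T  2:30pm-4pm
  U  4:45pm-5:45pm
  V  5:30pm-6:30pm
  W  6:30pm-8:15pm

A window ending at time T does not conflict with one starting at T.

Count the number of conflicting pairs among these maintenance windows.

Sorted by start: P, R, Q, S, T, U, V, W.
R starts after P ends; P is clear from here.
Q starts exactly when R ends (back-to-back, no overlap); R is clear from here.
S starts before Q ends → Q and S overlap.
T starts after Q ends; Q is clear from here.
T starts after S ends; S is clear from here.
U starts after T ends; T is clear from here.
V starts before U ends → U and V overlap.
W starts after U ends.
W starts exactly when V ends (back-to-back, no overlap).
Overlapping pairs: Q & S, U & V — 2 in total.

2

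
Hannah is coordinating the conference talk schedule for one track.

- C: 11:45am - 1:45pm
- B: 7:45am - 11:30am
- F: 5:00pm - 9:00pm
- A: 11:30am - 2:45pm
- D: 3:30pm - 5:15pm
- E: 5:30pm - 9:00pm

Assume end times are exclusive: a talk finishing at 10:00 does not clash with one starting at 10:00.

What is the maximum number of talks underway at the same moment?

2

Sweep the timeline, counting +1 at each start and −1 at each end (ends before starts at a tie):
7:45am start B → 1
11:30am end B → 0
11:30am start A → 1
11:45am start C → 2
1:45pm end C → 1
2:45pm end A → 0
3:30pm start D → 1
5:00pm start F → 2
5:15pm end D → 1
5:30pm start E → 2
9:00pm end E → 1
9:00pm end F → 0
Peak is 2, at 11:45am (A, C).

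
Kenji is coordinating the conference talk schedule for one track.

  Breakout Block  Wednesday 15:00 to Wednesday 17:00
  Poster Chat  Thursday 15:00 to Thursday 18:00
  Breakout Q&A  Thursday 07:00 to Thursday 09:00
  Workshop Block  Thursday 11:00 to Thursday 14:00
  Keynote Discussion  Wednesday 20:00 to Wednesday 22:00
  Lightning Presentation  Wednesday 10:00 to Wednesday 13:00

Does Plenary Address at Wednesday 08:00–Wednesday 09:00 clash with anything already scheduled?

No — it doesn't clash with anything

Lightning Presentation: starts Wednesday 10:00 at or after Plenary Address ends Wednesday 09:00 → clear.
Breakout Block: starts Wednesday 15:00 at or after Plenary Address ends Wednesday 09:00 → clear.
Keynote Discussion: starts Wednesday 20:00 at or after Plenary Address ends Wednesday 09:00 → clear.
Breakout Q&A: starts Thursday 07:00 at or after Plenary Address ends Wednesday 09:00 → clear.
Workshop Block: starts Thursday 11:00 at or after Plenary Address ends Wednesday 09:00 → clear.
Poster Chat: starts Thursday 15:00 at or after Plenary Address ends Wednesday 09:00 → clear.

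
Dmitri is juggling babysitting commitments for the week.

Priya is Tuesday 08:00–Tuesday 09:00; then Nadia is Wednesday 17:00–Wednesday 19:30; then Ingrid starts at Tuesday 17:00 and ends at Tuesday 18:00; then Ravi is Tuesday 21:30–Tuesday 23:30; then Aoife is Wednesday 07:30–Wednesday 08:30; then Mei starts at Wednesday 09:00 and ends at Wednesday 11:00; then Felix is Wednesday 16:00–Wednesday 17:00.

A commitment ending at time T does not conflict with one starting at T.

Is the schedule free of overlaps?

Sorted by start: Priya, Ingrid, Ravi, Aoife, Mei, Felix, Nadia.
Ingrid starts after Priya ends, so Priya has no further overlaps.
Ravi starts after Ingrid ends, so Ingrid has no further overlaps.
Aoife starts after Ravi ends, so Ravi has no further overlaps.
Mei starts after Aoife ends, so Aoife has no further overlaps.
Felix starts after Mei ends, so Mei has no further overlaps.
Nadia starts exactly when Felix ends (back-to-back, no overlap).
Every pair is clear; the schedule has no overlaps.

Yes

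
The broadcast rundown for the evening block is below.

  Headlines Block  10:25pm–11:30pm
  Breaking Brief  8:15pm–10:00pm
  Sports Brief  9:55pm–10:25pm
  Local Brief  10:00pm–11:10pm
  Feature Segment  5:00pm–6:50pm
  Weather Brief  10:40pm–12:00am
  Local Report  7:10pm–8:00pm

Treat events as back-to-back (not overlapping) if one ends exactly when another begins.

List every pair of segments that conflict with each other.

Sorted by start: Feature Segment, Local Report, Breaking Brief, Sports Brief, Local Brief, Headlines Block, Weather Brief.
Local Report starts after Feature Segment ends — done with Feature Segment.
Breaking Brief starts after Local Report ends — done with Local Report.
Sports Brief starts before Breaking Brief ends → Breaking Brief and Sports Brief overlap.
Local Brief starts exactly when Breaking Brief ends (back-to-back, no overlap) — done with Breaking Brief.
Local Brief starts before Sports Brief ends → Sports Brief and Local Brief overlap.
Headlines Block starts exactly when Sports Brief ends (back-to-back, no overlap) — done with Sports Brief.
Headlines Block starts before Local Brief ends → Local Brief and Headlines Block overlap.
Weather Brief starts before Local Brief ends → Local Brief and Weather Brief overlap.
Weather Brief starts before Headlines Block ends → Headlines Block and Weather Brief overlap.

Breaking Brief & Sports Brief, Headlines Block & Local Brief, Headlines Block & Weather Brief, Local Brief & Sports Brief, Local Brief & Weather Brief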